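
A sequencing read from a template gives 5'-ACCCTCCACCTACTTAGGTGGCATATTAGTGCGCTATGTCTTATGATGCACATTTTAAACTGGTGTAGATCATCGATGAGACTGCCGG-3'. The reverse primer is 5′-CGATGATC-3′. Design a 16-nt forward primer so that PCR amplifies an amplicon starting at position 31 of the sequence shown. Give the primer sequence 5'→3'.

The reverse primer's reverse complement GATCATCG matches the template at positions 68–75; the product starts at position 31.
The forward primer is identical to the top strand over positions 31–46: GCGCTATGTCTTATGA.

5'-GCGCTATGTCTTATGA-3'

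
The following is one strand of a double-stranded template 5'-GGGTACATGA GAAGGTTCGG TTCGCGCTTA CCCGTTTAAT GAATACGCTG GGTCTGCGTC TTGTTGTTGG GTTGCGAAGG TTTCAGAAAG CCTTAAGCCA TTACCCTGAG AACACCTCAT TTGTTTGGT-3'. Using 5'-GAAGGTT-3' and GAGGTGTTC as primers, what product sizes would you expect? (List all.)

The forward primer GAAGGTT matches the top strand at positions 11–17, 76–82.
The reverse primer's reverse complement is GAACACCTC, matching at positions 110–118.
Each forward site pairs with the reverse site to give a product ending at position 118: sizes 108, 43 bp.

108 bp, 43 bp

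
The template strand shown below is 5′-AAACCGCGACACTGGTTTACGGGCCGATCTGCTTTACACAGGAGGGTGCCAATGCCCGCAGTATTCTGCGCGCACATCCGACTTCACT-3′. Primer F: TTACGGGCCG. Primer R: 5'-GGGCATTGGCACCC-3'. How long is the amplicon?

The forward primer matches the template at positions 17–26.
Reverse complement of the reverse primer: GGGTGCCAATGCCC. This occurs on the top strand at positions 44–57.
The product runs from position 17 to position 57, so its length is 57 − 17 + 1 = 41 bp.

41 bp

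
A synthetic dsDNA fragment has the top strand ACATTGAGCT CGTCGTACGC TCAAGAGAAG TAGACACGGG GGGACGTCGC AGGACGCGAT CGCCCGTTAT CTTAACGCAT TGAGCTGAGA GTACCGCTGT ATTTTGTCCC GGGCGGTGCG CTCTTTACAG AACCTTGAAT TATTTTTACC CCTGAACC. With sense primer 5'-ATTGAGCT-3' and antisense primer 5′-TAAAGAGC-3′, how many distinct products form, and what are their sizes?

The forward primer ATTGAGCT matches the top strand at positions 3–10, 79–86.
The reverse primer's reverse complement is GCTCTTTA, matching at positions 120–127.
Each forward site pairs with the reverse site to give a product ending at position 127: sizes 125, 49 bp.

Two products: 125 bp, 49 bp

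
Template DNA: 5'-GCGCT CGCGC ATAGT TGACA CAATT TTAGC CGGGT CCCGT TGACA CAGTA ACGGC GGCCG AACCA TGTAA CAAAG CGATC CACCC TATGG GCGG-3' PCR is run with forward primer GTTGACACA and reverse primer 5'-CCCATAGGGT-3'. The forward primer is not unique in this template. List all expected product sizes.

78 bp, 53 bp

The forward primer GTTGACACA matches the top strand at positions 14–22, 39–47.
The reverse primer's reverse complement is ACCCTATGGG, matching at positions 82–91.
Each forward site pairs with the reverse site to give a product ending at position 91: sizes 78, 53 bp.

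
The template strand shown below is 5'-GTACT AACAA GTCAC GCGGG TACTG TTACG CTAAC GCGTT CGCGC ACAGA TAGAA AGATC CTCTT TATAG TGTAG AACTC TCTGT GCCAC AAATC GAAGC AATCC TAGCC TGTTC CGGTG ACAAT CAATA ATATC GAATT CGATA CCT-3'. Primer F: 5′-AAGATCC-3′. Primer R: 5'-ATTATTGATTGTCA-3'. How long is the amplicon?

78 bp

Forward primer AAGATCC is found on the top strand at positions 55–61.
Reverse complement of the reverse primer: TGACAATCAATAAT. This occurs on the top strand at positions 119–132.
The product runs from position 55 to position 132, so its length is 132 − 55 + 1 = 78 bp.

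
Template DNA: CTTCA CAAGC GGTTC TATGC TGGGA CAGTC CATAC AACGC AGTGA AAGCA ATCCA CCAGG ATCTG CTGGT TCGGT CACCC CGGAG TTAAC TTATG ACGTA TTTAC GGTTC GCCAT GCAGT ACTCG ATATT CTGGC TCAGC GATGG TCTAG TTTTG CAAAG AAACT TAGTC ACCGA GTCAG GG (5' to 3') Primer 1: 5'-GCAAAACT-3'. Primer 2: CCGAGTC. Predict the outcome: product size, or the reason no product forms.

Primer 1 (GCAAAACT) has reverse complement AGTTTTGC, which matches the top strand at positions 149–156; primer 1 anneals to the top strand there with its 3' end pointing upstream toward position 149.
Primer 2 (CCGAGTC) matches the top strand directly at positions 172–178; it anneals to the bottom strand with its 3' end pointing downstream toward position 178.
The 3' ends diverge (primer 1 extends toward position 1, primer 2 toward position 182), so the primers never converge on a shared product.

No product — the primers' 3' ends point away from each other.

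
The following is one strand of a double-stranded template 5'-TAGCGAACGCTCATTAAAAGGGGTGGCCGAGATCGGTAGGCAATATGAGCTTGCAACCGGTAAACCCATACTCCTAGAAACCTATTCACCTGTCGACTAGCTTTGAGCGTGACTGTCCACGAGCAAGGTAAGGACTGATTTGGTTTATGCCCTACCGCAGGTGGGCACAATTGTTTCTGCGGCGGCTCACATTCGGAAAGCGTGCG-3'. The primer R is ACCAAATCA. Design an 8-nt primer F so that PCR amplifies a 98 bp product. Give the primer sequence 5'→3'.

5'-GAGCTTGC-3'

The reverse primer's reverse complement TGATTTGGT matches the template at positions 136–144, so the product ends at position 144.
A 98 bp product then starts at position 144 − 98 + 1 = 47.
The forward primer is identical to the top strand there: GAGCTTGC.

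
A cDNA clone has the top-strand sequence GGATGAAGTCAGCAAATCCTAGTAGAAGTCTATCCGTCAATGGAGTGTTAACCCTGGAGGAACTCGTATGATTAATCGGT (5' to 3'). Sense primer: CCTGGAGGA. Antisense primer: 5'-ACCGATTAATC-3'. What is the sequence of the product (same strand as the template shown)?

Forward primer CCTGGAGGA is found on the top strand at positions 53–61.
The reverse primer's reverse complement is GATTAATCGGT, which matches the template at positions 70–80.
The product is the template from position 53 through 80 (28 bp).

5'-CCTGGAGGAACTCGTATGATTAATCGGT-3'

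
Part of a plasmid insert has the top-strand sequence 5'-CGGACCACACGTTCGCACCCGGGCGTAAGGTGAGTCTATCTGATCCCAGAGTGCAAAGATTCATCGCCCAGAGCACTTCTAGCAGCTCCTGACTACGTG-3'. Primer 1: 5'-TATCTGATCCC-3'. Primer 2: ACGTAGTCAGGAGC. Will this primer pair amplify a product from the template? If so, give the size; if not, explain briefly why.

Primer 1 (TATCTGATCCC) matches the top strand at positions 37–47; it acts as a forward primer.
Primer 2's reverse complement is GCTCCTGACTACGT, matching the top strand at positions 85–98; it acts as a reverse primer.
The 3' ends face each other across positions 37–98, giving a 62 bp product.

Yes — a 62 bp product.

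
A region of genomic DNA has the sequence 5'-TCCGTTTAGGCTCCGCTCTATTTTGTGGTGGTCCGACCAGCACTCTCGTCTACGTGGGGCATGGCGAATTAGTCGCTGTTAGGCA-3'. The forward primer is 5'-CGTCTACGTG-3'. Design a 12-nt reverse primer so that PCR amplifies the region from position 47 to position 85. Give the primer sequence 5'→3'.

The product's 3' end on the top strand is position 85.
The reverse primer anneals to the top strand over positions 74–85, i.e. to CGCTGTTAGGCA.
Its sequence written 5'→3' is the reverse complement: TGCCTAACAGCG.

5'-TGCCTAACAGCG-3'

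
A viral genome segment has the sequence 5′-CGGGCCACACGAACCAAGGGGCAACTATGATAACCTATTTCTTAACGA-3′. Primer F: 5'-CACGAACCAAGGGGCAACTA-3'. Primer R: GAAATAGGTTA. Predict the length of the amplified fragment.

34 bp

The forward primer matches the template at positions 8–27.
Reverse complement of the reverse primer: TAACCTATTTC. This occurs on the top strand at positions 31–41.
Product length = (reverse-primer end) − (forward-primer start) + 1 = 41 − 8 + 1 = 34 bp.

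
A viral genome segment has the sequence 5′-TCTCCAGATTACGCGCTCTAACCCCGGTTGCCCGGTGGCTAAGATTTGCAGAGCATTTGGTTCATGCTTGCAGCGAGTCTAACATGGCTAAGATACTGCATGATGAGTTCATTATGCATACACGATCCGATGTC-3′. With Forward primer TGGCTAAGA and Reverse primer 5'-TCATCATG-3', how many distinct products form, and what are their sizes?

The forward primer TGGCTAAGA matches the top strand at positions 36–44, 85–93.
The reverse primer's reverse complement is CATGATGA, matching at positions 99–106.
Each forward site pairs with the reverse site to give a product ending at position 106: sizes 71, 22 bp.

Two products: 71 bp, 22 bp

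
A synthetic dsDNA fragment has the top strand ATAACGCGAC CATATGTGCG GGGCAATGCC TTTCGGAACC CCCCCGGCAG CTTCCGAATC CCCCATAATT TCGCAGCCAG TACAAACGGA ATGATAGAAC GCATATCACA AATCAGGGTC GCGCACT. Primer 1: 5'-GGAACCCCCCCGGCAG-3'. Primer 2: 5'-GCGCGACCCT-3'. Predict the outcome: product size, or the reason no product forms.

Yes — a 90 bp product.

Primer 1 (GGAACCCCCCCGGCAG) matches the top strand at positions 35–50; it acts as a forward primer.
Primer 2's reverse complement is AGGGTCGCGC, matching the top strand at positions 115–124; it acts as a reverse primer.
The 3' ends face each other across positions 35–124, giving a 90 bp product.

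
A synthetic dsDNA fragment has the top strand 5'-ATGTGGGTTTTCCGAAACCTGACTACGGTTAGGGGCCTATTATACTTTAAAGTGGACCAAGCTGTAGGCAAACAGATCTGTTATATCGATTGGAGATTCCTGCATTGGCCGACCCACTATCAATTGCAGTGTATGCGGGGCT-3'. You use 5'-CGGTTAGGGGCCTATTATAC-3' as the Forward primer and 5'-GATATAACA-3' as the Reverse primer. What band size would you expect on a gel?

62 bp

Scanning the template, CGGTTAGGGGCCTATTATAC occurs at positions 26–45; this primer anneals to the bottom strand there with its 3' end pointing downstream.
The reverse primer's reverse complement is TGTTATATC, which matches the template at positions 79–87.
Amplicon spans positions 26–87: 62 bp.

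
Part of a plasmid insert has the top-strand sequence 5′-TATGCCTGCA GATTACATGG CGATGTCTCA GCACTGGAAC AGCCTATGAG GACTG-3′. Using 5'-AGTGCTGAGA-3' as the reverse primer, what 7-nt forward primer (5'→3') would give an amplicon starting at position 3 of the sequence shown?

5'-TGCCTGC-3'

The reverse primer's reverse complement TCTCAGCACT matches the template at positions 26–35; the product starts at position 3.
The forward primer is identical to the top strand over positions 3–9: TGCCTGC.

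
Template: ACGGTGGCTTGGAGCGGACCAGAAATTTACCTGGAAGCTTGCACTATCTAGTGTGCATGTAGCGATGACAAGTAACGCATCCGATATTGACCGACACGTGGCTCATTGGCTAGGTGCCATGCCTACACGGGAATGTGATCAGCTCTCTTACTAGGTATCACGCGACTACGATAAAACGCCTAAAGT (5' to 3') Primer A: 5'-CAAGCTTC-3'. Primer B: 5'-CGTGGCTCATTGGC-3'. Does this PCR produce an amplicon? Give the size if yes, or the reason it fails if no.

No product — the primers' 3' ends point away from each other.

Primer A (CAAGCTTC) has reverse complement GAAGCTTG, which matches the top strand at positions 34–41; primer A anneals to the top strand there with its 3' end pointing upstream toward position 34.
Primer B (CGTGGCTCATTGGC) matches the top strand directly at positions 97–110; it anneals to the bottom strand with its 3' end pointing downstream toward position 110.
The 3' ends diverge (primer A extends toward position 1, primer B toward position 186), so the primers never converge on a shared product.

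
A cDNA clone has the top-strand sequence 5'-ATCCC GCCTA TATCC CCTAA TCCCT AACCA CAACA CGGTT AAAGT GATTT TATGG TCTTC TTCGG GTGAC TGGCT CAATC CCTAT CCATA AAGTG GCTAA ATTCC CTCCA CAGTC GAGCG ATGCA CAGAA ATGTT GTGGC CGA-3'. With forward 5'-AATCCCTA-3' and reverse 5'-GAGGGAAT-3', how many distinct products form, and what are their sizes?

Two products: 90 bp, 32 bp

The forward primer AATCCCTA matches the top strand at positions 19–26, 77–84.
The reverse primer's reverse complement is ATTCCCTC, matching at positions 101–108.
Each forward site pairs with the reverse site to give a product ending at position 108: sizes 90, 32 bp.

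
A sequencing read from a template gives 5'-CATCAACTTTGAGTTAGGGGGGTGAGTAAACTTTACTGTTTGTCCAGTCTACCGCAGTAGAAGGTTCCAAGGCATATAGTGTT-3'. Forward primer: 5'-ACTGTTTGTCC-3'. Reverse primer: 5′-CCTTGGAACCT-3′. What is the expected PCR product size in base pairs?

Scanning the template, ACTGTTTGTCC occurs at positions 35–45; this primer anneals to the bottom strand there with its 3' end pointing downstream.
Reverse complement of the reverse primer: AGGTTCCAAGG. This occurs on the top strand at positions 62–72.
The product runs from position 35 to position 72, so its length is 72 − 35 + 1 = 38 bp.

38 bp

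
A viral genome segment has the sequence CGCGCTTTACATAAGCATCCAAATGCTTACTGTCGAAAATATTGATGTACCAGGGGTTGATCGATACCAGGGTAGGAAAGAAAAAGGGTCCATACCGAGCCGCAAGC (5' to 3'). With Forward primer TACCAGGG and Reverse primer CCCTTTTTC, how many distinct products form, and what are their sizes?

Two products: 41 bp, 24 bp

The forward primer TACCAGGG matches the top strand at positions 48–55, 65–72.
The reverse primer's reverse complement is GAAAAAGGG, matching at positions 80–88.
Each forward site pairs with the reverse site to give a product ending at position 88: sizes 41, 24 bp.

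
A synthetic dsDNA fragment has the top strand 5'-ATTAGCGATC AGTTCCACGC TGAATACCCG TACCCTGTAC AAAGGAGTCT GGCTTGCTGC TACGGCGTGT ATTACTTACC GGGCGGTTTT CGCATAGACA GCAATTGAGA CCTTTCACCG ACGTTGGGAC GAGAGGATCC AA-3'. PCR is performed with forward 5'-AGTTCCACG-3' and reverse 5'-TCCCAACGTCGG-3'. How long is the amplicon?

Scanning the template, AGTTCCACG occurs at positions 11–19; this primer anneals to the bottom strand there with its 3' end pointing downstream.
Taking the reverse complement of TCCCAACGTCGG gives CCGACGTTGGGA, found at positions 118–129 on the template; the primer anneals here to the top strand with its 3' end pointing upstream.
Amplicon spans positions 11–129: 119 bp.

119 bp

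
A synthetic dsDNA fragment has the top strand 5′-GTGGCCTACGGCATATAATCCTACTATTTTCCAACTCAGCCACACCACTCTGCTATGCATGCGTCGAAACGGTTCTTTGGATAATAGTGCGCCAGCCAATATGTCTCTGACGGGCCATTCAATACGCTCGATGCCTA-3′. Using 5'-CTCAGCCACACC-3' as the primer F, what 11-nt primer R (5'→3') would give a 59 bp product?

5'-GGCGCACTATT-3'

The forward primer binds at positions 35–46, so a 59 bp product ends at position 35 + 59 − 1 = 93.
The reverse primer anneals to the top strand over positions 83–93, i.e. to AATAGTGCGCC.
Its sequence written 5'→3' is the reverse complement: GGCGCACTATT.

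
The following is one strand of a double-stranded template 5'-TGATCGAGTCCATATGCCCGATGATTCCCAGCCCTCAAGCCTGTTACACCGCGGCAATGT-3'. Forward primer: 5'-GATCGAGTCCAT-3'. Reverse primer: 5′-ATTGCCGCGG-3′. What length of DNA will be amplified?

57 bp

Scanning the template, GATCGAGTCCAT occurs at positions 2–13; this primer anneals to the bottom strand there with its 3' end pointing downstream.
Taking the reverse complement of ATTGCCGCGG gives CCGCGGCAAT, found at positions 49–58 on the template; the primer anneals here to the top strand with its 3' end pointing upstream.
Amplicon spans positions 2–58: 57 bp.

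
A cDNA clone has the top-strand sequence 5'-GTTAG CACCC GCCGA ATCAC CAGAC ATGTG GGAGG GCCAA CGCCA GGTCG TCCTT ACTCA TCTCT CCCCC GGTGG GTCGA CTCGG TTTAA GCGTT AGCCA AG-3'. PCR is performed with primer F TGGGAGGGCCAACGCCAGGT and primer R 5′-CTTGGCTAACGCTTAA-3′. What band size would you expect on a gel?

The forward primer matches the template at positions 29–48.
Taking the reverse complement of CTTGGCTAACGCTTAA gives TTAAGCGTTAGCCAAG, found at positions 87–102 on the template; the primer anneals here to the top strand with its 3' end pointing upstream.
Product length = (reverse-primer end) − (forward-primer start) + 1 = 102 − 29 + 1 = 74 bp.

74 bp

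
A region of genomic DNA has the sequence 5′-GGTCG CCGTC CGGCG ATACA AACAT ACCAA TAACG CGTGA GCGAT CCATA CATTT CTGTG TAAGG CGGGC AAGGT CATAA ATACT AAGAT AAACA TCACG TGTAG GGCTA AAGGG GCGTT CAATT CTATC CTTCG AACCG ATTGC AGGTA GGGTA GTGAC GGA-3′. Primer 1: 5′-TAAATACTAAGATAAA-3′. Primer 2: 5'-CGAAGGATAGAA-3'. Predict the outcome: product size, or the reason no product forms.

Primer 1 (TAAATACTAAGATAAA) matches the top strand at positions 78–93; it acts as a forward primer.
Primer 2's reverse complement is TTCTATCCTTCG, matching the top strand at positions 124–135; it acts as a reverse primer.
The 3' ends face each other across positions 78–135, giving a 58 bp product.

Yes — a 58 bp product.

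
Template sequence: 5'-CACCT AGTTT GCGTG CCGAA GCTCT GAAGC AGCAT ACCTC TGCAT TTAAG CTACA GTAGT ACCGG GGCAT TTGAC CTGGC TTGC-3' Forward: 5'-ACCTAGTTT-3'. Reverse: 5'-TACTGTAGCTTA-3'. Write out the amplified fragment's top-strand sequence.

5'-ACCTAGTTTGCGTGCCGAAGCTCTGAAGCAGCATACCTCTGCATTTAAGCTACAGTA-3'

Scanning the template, ACCTAGTTT occurs at positions 2–10; this primer anneals to the bottom strand there with its 3' end pointing downstream.
Taking the reverse complement of TACTGTAGCTTA gives TAAGCTACAGTA, found at positions 47–58 on the template; the primer anneals here to the top strand with its 3' end pointing upstream.
The product is the template from position 2 through 58 (57 bp).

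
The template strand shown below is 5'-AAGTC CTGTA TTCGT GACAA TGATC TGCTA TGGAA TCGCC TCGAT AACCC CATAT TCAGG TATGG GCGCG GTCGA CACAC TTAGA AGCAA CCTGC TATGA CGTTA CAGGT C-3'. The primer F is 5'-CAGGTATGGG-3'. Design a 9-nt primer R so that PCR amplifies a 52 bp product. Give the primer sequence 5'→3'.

The forward primer binds at positions 57–66, so a 52 bp product ends at position 57 + 52 − 1 = 108.
The reverse primer anneals to the top strand over positions 100–108, i.e. to ACGTTACAG.
Its sequence written 5'→3' is the reverse complement: CTGTAACGT.

5'-CTGTAACGT-3'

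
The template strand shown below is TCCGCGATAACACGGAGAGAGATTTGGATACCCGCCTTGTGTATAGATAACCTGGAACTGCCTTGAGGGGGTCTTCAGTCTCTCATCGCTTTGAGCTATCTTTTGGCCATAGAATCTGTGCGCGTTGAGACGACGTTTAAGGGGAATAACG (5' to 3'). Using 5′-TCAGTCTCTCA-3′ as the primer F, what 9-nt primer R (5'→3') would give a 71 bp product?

The forward primer binds at positions 75–85, so a 71 bp product ends at position 75 + 71 − 1 = 145.
The reverse primer anneals to the top strand over positions 137–145, i.e. to TTAAGGGGA.
Its sequence written 5'→3' is the reverse complement: TCCCCTTAA.

5'-TCCCCTTAA-3'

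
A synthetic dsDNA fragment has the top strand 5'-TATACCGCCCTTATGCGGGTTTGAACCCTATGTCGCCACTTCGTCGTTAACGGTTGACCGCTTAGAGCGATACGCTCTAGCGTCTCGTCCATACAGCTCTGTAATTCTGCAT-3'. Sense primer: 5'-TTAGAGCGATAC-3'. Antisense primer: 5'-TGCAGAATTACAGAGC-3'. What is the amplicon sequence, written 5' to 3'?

5'-TTAGAGCGATACGCTCTAGCGTCTCGTCCATACAGCTCTGTAATTCTGCA-3'

The forward primer matches the template at positions 62–73.
The reverse primer's reverse complement is GCTCTGTAATTCTGCA, which matches the template at positions 96–111.
The product is the template from position 62 through 111 (50 bp).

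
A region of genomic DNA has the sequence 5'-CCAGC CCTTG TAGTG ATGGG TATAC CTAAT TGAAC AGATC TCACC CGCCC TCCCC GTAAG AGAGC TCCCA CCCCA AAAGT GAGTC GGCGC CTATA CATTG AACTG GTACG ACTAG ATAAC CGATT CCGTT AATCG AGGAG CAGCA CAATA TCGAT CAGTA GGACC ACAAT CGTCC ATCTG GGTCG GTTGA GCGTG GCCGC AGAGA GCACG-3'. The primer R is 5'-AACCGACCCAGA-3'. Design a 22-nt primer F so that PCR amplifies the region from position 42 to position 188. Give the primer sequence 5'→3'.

5'-CACCCGCCCTCCCCGTAAGAGA-3'

The reverse primer's reverse complement TCTGGGTCGGTT matches the template at positions 177–188; the product starts at position 42.
The forward primer is identical to the top strand over positions 42–63: CACCCGCCCTCCCCGTAAGAGA.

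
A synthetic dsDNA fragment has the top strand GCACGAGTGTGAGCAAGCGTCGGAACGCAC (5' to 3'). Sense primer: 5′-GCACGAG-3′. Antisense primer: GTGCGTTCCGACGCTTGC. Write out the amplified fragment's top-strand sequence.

5'-GCACGAGTGTGAGCAAGCGTCGGAACGCAC-3'

The forward primer matches the template at positions 1–7.
Reverse complement of the reverse primer: GCAAGCGTCGGAACGCAC. This occurs on the top strand at positions 13–30.
The product is the template from position 1 through 30 (30 bp).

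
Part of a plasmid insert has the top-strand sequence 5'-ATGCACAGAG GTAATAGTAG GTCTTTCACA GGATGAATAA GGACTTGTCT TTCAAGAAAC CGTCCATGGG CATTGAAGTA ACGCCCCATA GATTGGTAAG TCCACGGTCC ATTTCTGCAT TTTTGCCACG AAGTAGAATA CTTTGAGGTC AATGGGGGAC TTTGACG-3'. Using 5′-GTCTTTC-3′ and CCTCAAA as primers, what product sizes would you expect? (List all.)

128 bp, 102 bp

The forward primer GTCTTTC matches the top strand at positions 21–27, 47–53.
The reverse primer's reverse complement is TTTGAGG, matching at positions 142–148.
Each forward site pairs with the reverse site to give a product ending at position 148: sizes 128, 102 bp.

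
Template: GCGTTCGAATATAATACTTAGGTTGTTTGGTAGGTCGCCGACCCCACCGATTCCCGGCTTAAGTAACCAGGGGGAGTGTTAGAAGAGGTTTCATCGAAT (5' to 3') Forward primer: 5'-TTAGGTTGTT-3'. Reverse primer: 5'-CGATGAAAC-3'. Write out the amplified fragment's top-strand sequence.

5'-TTAGGTTGTTTGGTAGGTCGCCGACCCCACCGATTCCCGGCTTAAGTAACCAGGGGGAGTGTTAGAAGAGGTTTCATCG-3'

Forward primer TTAGGTTGTT is found on the top strand at positions 18–27.
Taking the reverse complement of CGATGAAAC gives GTTTCATCG, found at positions 88–96 on the template; the primer anneals here to the top strand with its 3' end pointing upstream.
The product is the template from position 18 through 96 (79 bp).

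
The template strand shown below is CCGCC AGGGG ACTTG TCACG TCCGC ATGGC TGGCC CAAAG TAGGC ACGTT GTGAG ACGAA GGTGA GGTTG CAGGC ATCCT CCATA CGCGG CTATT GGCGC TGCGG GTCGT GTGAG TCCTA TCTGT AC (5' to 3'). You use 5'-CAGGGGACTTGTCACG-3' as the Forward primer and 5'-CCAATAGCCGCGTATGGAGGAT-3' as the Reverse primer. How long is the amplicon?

Forward primer CAGGGGACTTGTCACG is found on the top strand at positions 5–20.
Reverse complement of the reverse primer: ATCCTCCATACGCGGCTATTGG. This occurs on the top strand at positions 76–97.
Product length = (reverse-primer end) − (forward-primer start) + 1 = 97 − 5 + 1 = 93 bp.

93 bp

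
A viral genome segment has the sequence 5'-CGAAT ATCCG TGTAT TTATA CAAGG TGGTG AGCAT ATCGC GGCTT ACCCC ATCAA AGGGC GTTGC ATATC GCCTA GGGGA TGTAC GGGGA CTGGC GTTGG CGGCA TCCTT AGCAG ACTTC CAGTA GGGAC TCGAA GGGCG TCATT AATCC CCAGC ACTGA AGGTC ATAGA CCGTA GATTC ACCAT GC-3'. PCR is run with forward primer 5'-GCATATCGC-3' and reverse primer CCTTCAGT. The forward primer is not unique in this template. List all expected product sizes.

132 bp, 100 bp

The forward primer GCATATCGC matches the top strand at positions 32–40, 64–72.
The reverse primer's reverse complement is ACTGAAGG, matching at positions 156–163.
Each forward site pairs with the reverse site to give a product ending at position 163: sizes 132, 100 bp.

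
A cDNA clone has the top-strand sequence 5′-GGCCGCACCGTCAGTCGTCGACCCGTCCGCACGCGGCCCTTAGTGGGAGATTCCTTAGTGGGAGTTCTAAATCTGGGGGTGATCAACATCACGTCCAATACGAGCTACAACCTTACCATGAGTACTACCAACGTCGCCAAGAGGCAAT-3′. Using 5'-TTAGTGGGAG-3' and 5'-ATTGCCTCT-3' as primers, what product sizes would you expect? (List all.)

109 bp, 94 bp

The forward primer TTAGTGGGAG matches the top strand at positions 40–49, 55–64.
The reverse primer's reverse complement is AGAGGCAAT, matching at positions 140–148.
Each forward site pairs with the reverse site to give a product ending at position 148: sizes 109, 94 bp.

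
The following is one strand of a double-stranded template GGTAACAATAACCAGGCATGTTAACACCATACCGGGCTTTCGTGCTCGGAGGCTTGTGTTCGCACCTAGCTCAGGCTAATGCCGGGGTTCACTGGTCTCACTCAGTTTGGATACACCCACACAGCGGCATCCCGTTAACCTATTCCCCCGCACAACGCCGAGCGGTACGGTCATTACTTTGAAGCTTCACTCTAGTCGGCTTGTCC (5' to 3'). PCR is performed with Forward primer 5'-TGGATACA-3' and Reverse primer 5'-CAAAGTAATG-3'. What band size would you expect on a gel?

74 bp

Forward primer TGGATACA is found on the top strand at positions 108–115.
Reverse complement of the reverse primer: CATTACTTTG. This occurs on the top strand at positions 172–181.
The product runs from position 108 to position 181, so its length is 181 − 108 + 1 = 74 bp.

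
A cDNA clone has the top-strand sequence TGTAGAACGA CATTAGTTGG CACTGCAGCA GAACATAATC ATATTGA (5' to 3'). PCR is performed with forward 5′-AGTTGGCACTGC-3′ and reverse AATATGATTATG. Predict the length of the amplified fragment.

31 bp

The forward primer matches the template at positions 15–26.
The reverse primer's reverse complement is CATAATCATATT, which matches the template at positions 34–45.
Product length = (reverse-primer end) − (forward-primer start) + 1 = 45 − 15 + 1 = 31 bp.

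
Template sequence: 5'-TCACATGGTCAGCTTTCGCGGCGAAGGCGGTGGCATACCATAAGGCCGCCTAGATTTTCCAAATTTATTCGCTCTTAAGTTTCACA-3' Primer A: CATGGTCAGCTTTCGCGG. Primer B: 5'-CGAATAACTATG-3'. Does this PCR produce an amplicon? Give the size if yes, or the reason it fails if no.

No product — primer B has no binding site in the template.

Primer B (CGAATAACTATG) does not match the top strand, and its reverse complement CATAGTTATTCG does not match either.
With no annealing site for primer B, no amplification occurs.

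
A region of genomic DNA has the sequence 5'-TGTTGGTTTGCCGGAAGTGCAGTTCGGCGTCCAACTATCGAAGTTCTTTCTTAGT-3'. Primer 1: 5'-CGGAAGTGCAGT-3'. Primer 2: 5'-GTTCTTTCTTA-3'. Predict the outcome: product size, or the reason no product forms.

No product — both primers anneal to the same strand and extend in the same direction.

Primer 1 (CGGAAGTGCAGT) matches the top strand at positions 12–23 (3' end points downstream).
Primer 2 (GTTCTTTCTTA) also matches the top strand directly, at positions 43–53 — its reverse complement TAAGAAAGAAC is not present.
Both primers anneal to the bottom strand with 3' ends pointing the same way, so neither can prime synthesis back toward the other.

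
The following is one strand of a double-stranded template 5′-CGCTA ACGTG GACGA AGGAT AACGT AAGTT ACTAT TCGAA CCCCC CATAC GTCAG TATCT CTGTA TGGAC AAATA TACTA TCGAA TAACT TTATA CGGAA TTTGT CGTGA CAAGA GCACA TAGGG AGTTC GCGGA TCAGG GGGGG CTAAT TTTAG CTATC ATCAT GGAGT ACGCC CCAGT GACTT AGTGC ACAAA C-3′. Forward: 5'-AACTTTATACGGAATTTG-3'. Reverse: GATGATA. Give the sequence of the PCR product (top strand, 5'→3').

5'-AACTTTATACGGAATTTGTCGTGACAAGAGCACATAGGGAGTTCGCGGATCAGGGGGGGCTAATTTTAGCTATCATC-3'

Scanning the template, AACTTTATACGGAATTTG occurs at positions 87–104; this primer anneals to the bottom strand there with its 3' end pointing downstream.
Reverse complement of the reverse primer: TATCATC. This occurs on the top strand at positions 157–163.
The product is the template from position 87 through 163 (77 bp).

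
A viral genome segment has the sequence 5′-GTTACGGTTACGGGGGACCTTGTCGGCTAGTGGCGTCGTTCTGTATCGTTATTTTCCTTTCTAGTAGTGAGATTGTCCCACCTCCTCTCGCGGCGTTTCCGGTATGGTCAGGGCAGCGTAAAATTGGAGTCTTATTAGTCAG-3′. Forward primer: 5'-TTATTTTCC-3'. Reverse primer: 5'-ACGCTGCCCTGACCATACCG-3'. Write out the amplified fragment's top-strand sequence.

Forward primer TTATTTTCC is found on the top strand at positions 49–57.
The reverse primer's reverse complement is CGGTATGGTCAGGGCAGCGT, which matches the template at positions 100–119.
The product is the template from position 49 through 119 (71 bp).

5'-TTATTTTCCTTTCTAGTAGTGAGATTGTCCCACCTCCTCTCGCGGCGTTTCCGGTATGGTCAGGGCAGCGT-3'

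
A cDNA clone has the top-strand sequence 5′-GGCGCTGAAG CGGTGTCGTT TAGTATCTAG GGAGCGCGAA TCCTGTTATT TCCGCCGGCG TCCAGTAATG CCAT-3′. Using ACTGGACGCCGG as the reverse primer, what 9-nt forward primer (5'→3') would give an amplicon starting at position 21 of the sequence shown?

The reverse primer's reverse complement CCGGCGTCCAGT matches the template at positions 55–66; the product starts at position 21.
The forward primer is identical to the top strand over positions 21–29: TAGTATCTA.

5'-TAGTATCTA-3'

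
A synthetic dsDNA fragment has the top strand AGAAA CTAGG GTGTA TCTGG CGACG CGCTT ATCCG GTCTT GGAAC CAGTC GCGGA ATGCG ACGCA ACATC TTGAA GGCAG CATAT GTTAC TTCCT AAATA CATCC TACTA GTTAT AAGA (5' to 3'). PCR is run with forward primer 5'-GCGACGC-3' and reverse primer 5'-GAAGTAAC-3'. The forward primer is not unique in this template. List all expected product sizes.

The forward primer GCGACGC matches the top strand at positions 20–26, 58–64.
The reverse primer's reverse complement is GTTACTTC, matching at positions 86–93.
Each forward site pairs with the reverse site to give a product ending at position 93: sizes 74, 36 bp.

74 bp, 36 bp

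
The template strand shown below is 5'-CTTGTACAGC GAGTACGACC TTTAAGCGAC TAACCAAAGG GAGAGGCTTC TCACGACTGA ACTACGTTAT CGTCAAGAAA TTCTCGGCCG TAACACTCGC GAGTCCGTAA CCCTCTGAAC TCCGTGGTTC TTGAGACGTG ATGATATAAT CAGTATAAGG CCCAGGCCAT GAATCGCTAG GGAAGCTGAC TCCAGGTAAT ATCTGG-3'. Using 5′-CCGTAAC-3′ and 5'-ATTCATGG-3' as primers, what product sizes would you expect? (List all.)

The forward primer CCGTAAC matches the top strand at positions 88–94, 105–111.
The reverse primer's reverse complement is CCATGAAT, matching at positions 167–174.
Each forward site pairs with the reverse site to give a product ending at position 174: sizes 87, 70 bp.

87 bp, 70 bp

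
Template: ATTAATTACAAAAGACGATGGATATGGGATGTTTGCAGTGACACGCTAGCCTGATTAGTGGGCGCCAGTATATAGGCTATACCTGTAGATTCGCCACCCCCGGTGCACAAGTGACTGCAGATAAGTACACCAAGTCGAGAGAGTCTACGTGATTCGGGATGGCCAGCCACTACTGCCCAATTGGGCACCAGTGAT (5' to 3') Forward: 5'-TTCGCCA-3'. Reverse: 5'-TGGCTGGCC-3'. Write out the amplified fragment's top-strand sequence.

Forward primer TTCGCCA is found on the top strand at positions 90–96.
Taking the reverse complement of TGGCTGGCC gives GGCCAGCCA, found at positions 161–169 on the template; the primer anneals here to the top strand with its 3' end pointing upstream.
The product is the template from position 90 through 169 (80 bp).

5'-TTCGCCACCCCCGGTGCACAAGTGACTGCAGATAAGTACACCAAGTCGAGAGAGTCTACGTGATTCGGGATGGCCAGCCA-3'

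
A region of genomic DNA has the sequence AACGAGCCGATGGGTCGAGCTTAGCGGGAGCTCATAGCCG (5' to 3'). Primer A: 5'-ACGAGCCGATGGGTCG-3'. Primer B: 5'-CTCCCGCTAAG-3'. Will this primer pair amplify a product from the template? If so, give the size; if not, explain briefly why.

Yes — a 29 bp product.

Primer A (ACGAGCCGATGGGTCG) matches the top strand at positions 2–17; it acts as a forward primer.
Primer B's reverse complement is CTTAGCGGGAG, matching the top strand at positions 20–30; it acts as a reverse primer.
The 3' ends face each other across positions 2–30, giving a 29 bp product.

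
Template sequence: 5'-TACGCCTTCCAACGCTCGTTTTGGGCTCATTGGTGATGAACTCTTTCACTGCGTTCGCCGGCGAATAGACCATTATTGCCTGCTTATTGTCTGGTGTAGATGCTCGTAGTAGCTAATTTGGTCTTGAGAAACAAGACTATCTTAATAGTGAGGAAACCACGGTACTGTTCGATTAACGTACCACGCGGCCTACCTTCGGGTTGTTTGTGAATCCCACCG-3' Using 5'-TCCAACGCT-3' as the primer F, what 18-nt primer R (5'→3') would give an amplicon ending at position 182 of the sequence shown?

5'-GGTACGTTAATCGAACAG-3'

The forward primer binds at positions 8–16; the product's 3' end on the top strand is position 182.
The reverse primer anneals to the top strand over positions 165–182, i.e. to CTGTTCGATTAACGTACC.
Its sequence written 5'→3' is the reverse complement: GGTACGTTAATCGAACAG.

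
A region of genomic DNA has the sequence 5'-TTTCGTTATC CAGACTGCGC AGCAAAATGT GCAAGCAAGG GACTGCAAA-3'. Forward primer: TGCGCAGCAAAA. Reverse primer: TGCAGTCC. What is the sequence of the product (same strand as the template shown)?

The forward primer matches the template at positions 16–27.
The reverse primer's reverse complement is GGACTGCA, which matches the template at positions 40–47.
The product is the template from position 16 through 47 (32 bp).

5'-TGCGCAGCAAAATGTGCAAGCAAGGGACTGCA-3'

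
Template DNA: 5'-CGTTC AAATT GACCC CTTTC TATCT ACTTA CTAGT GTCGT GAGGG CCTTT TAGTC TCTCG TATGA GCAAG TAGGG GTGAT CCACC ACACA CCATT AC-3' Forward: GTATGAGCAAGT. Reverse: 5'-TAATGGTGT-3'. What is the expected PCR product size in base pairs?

37 bp

Scanning the template, GTATGAGCAAGT occurs at positions 60–71; this primer anneals to the bottom strand there with its 3' end pointing downstream.
Taking the reverse complement of TAATGGTGT gives ACACCATTA, found at positions 88–96 on the template; the primer anneals here to the top strand with its 3' end pointing upstream.
Amplicon spans positions 60–96: 37 bp.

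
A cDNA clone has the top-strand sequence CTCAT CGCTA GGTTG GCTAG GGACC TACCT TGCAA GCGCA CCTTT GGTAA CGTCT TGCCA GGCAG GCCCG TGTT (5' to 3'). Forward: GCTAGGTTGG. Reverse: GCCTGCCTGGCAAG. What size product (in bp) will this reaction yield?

Scanning the template, GCTAGGTTGG occurs at positions 7–16; this primer anneals to the bottom strand there with its 3' end pointing downstream.
Taking the reverse complement of GCCTGCCTGGCAAG gives CTTGCCAGGCAGGC, found at positions 54–67 on the template; the primer anneals here to the top strand with its 3' end pointing upstream.
Amplicon spans positions 7–67: 61 bp.

61 bp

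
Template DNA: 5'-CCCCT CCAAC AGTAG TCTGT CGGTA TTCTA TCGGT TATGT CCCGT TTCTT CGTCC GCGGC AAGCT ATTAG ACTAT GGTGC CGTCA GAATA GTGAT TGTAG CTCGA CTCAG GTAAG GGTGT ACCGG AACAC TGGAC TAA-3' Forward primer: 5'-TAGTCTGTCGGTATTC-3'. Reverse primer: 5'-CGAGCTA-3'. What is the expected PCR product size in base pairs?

Scanning the template, TAGTCTGTCGGTATTC occurs at positions 13–28; this primer anneals to the bottom strand there with its 3' end pointing downstream.
Taking the reverse complement of CGAGCTA gives TAGCTCG, found at positions 98–104 on the template; the primer anneals here to the top strand with its 3' end pointing upstream.
Product length = (reverse-primer end) − (forward-primer start) + 1 = 104 − 13 + 1 = 92 bp.

92 bp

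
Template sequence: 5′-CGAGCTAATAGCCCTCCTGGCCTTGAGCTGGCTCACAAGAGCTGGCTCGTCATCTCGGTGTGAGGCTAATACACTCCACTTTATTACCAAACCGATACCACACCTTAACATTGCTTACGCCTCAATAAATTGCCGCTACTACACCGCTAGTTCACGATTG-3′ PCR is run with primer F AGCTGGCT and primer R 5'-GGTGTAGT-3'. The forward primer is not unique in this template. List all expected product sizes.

120 bp, 106 bp

The forward primer AGCTGGCT matches the top strand at positions 26–33, 40–47.
The reverse primer's reverse complement is ACTACACC, matching at positions 138–145.
Each forward site pairs with the reverse site to give a product ending at position 145: sizes 120, 106 bp.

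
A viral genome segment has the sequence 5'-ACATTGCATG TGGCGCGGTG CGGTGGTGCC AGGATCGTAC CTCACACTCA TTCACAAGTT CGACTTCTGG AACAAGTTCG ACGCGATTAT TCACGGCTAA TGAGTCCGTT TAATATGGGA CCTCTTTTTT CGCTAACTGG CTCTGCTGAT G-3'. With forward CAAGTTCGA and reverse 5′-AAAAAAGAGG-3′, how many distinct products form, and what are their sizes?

The forward primer CAAGTTCGA matches the top strand at positions 55–63, 73–81.
The reverse primer's reverse complement is CCTCTTTTTT, matching at positions 121–130.
Each forward site pairs with the reverse site to give a product ending at position 130: sizes 76, 58 bp.

Two products: 76 bp, 58 bp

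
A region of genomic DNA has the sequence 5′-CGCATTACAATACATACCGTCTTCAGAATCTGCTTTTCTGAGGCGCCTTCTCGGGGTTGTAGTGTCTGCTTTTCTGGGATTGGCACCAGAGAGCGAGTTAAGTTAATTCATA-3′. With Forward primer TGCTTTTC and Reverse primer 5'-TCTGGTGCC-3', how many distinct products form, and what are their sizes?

The forward primer TGCTTTTC matches the top strand at positions 31–38, 67–74.
The reverse primer's reverse complement is GGCACCAGA, matching at positions 82–90.
Each forward site pairs with the reverse site to give a product ending at position 90: sizes 60, 24 bp.

Two products: 60 bp, 24 bp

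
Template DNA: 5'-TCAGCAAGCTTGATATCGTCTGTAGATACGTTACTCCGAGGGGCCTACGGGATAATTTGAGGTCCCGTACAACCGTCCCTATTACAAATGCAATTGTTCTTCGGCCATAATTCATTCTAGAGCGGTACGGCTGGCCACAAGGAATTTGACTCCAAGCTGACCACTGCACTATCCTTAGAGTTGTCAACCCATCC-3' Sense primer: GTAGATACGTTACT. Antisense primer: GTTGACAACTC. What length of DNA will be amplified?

167 bp

Scanning the template, GTAGATACGTTACT occurs at positions 22–35; this primer anneals to the bottom strand there with its 3' end pointing downstream.
Taking the reverse complement of GTTGACAACTC gives GAGTTGTCAAC, found at positions 178–188 on the template; the primer anneals here to the top strand with its 3' end pointing upstream.
Product length = (reverse-primer end) − (forward-primer start) + 1 = 188 − 22 + 1 = 167 bp.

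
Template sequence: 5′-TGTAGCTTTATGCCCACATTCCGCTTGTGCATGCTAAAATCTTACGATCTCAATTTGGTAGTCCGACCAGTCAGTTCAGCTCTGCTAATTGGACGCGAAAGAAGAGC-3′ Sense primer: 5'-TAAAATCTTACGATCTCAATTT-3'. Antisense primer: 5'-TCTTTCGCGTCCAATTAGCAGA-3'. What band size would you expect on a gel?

Scanning the template, TAAAATCTTACGATCTCAATTT occurs at positions 35–56; this primer anneals to the bottom strand there with its 3' end pointing downstream.
Reverse complement of the reverse primer: TCTGCTAATTGGACGCGAAAGA. This occurs on the top strand at positions 81–102.
Product length = (reverse-primer end) − (forward-primer start) + 1 = 102 − 35 + 1 = 68 bp.

68 bp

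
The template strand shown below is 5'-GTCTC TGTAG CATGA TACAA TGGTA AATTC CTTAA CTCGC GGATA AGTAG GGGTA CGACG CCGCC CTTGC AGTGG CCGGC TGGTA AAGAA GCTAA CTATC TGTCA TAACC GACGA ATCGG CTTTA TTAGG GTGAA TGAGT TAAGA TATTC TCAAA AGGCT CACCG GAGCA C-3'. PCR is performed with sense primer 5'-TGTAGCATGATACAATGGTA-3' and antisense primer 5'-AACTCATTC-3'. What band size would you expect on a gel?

Scanning the template, TGTAGCATGATACAATGGTA occurs at positions 6–25; this primer anneals to the bottom strand there with its 3' end pointing downstream.
Reverse complement of the reverse primer: GAATGAGTT. This occurs on the top strand at positions 133–141.
Amplicon spans positions 6–141: 136 bp.

136 bp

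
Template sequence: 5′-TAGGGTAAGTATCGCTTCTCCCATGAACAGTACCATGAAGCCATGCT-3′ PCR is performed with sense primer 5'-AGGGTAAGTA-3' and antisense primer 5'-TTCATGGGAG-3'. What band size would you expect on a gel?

26 bp

Forward primer AGGGTAAGTA is found on the top strand at positions 2–11.
Reverse complement of the reverse primer: CTCCCATGAA. This occurs on the top strand at positions 18–27.
Product length = (reverse-primer end) − (forward-primer start) + 1 = 27 − 2 + 1 = 26 bp.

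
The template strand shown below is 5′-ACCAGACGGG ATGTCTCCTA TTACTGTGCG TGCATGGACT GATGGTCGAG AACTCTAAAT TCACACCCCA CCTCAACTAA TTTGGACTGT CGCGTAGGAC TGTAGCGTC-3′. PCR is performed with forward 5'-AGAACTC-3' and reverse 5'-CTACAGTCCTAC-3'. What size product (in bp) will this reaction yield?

57 bp

The forward primer matches the template at positions 49–55.
The reverse primer's reverse complement is GTAGGACTGTAG, which matches the template at positions 94–105.
Amplicon spans positions 49–105: 57 bp.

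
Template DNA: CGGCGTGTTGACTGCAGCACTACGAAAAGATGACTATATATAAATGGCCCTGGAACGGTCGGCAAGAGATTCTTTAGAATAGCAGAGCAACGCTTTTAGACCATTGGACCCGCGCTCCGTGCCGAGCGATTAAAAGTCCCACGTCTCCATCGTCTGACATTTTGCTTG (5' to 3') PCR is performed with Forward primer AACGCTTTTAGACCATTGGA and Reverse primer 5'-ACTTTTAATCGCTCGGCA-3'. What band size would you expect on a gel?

49 bp

Forward primer AACGCTTTTAGACCATTGGA is found on the top strand at positions 89–108.
The reverse primer's reverse complement is TGCCGAGCGATTAAAAGT, which matches the template at positions 120–137.
The product runs from position 89 to position 137, so its length is 137 − 89 + 1 = 49 bp.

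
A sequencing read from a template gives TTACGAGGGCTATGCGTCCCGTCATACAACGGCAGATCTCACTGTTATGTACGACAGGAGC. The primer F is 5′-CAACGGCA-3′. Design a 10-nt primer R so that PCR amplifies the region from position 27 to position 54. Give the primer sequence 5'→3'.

The product's 3' end on the top strand is position 54.
The reverse primer anneals to the top strand over positions 45–54, i.e. to TTATGTACGA.
Its sequence written 5'→3' is the reverse complement: TCGTACATAA.

5'-TCGTACATAA-3'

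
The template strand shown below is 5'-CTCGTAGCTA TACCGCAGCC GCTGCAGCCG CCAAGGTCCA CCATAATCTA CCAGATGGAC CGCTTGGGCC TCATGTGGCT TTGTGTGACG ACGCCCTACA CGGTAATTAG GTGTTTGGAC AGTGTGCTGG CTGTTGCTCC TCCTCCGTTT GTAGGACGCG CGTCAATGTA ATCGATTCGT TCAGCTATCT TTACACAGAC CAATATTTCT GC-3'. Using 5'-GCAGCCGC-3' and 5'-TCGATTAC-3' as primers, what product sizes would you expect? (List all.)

161 bp, 152 bp

The forward primer GCAGCCGC matches the top strand at positions 15–22, 24–31.
The reverse primer's reverse complement is GTAATCGA, matching at positions 168–175.
Each forward site pairs with the reverse site to give a product ending at position 175: sizes 161, 152 bp.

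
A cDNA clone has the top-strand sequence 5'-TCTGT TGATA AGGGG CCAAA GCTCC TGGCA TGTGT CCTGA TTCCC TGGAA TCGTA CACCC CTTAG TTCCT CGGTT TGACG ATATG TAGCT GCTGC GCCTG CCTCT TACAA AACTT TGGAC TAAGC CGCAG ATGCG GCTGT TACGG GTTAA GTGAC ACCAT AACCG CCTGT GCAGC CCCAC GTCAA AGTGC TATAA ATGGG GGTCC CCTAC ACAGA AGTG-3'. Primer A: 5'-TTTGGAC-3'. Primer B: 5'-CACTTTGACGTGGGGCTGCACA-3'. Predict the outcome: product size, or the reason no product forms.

Primer A (TTTGGAC) matches the top strand at positions 114–120; it acts as a forward primer.
Primer B's reverse complement is TGTGCAGCCCCACGTCAAAGTG, matching the top strand at positions 168–189; it acts as a reverse primer.
The 3' ends face each other across positions 114–189, giving a 76 bp product.

Yes — a 76 bp product.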